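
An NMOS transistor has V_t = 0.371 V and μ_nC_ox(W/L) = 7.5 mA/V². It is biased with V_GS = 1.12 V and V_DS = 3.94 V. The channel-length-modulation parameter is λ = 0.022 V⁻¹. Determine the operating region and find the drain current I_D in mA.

V_ov = V_GS − V_t = 1.12 − 0.371 = 0.749 V.
Since V_DS = 3.94 V ≥ V_ov = 0.749 V, the device is in saturation.
I_D = ½ k_n V_ov² (1 + λ V_DS) = 0.5 × 7.5 × 0.749² × (1 + 0.022 × 3.94) = 2.29 mA.

Saturation; I_D = 2.29 mA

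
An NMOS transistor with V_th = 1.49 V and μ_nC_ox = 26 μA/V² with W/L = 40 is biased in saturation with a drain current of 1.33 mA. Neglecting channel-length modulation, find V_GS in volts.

V_GS = 3.09 V

k_n = μ_nC_ox · (W/L) = 1.04 mA/V².
In saturation I_D = ½ k_n (V_GS − V_th)², so V_GS − V_th = √(2 I_D / k_n) = √(2 × 1.33 / 1.04) = 1.6 V.
V_GS = 1.49 + 1.6 = 3.09 V.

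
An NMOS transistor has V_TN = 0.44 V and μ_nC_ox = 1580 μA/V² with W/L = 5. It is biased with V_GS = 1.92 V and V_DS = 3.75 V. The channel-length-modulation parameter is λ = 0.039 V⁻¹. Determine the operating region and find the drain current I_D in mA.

k_n = μ_nC_ox · (W/L) = 7.9 mA/V².
V_ov = V_GS − V_TN = 1.92 − 0.44 = 1.48 V.
Since V_DS = 3.75 V ≥ V_ov = 1.48 V, the device is in saturation.
I_D = ½ k_n V_ov² (1 + λ V_DS) = 0.5 × 7.9 × 1.48² × (1 + 0.039 × 3.75) = 9.92 mA.

Saturation; I_D = 9.92 mA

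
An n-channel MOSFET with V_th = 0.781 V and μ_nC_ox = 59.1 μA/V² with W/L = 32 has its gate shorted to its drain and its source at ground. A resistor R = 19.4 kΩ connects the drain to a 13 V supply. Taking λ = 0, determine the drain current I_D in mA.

I_D = 0.589 mA

With gate tied to drain, V_GS = V_DS ≥ V_GS − V_th, so the device is in saturation.
k_n = μ_nC_ox · (W/L) = 1.891 mA/V².
KCL at the drain: ½ k_n (V_GS − V_th)² = (V_DD − V_GS)/R.
Let x = V_GS − 0.781. Then 18.3 x² + x − 12.22 = 0, giving x = 0.789 V (positive root), so V_GS = 1.57 V.
I_D = (V_DD − V_GS)/R = (13 − 1.57) / 19.4 = 0.589 mA.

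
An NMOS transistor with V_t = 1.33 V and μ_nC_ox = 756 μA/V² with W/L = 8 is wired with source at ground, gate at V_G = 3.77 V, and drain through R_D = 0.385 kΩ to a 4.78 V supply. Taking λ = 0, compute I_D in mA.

I_D = 10.2 mA

V_GS = V_G = 3.77 V, so V_ov = 3.77 − 1.33 = 2.44 V.
k_n = μ_nC_ox · (W/L) = 6.048 mA/V².
Assume saturation: I_D = ½ k_n V_ov² = 0.5 × 6.048 × 2.44² = 18 mA, giving V_DS = V_DD − I_D R_D = 4.78 − 18 × 0.385 = -2.15 V.
But -2.15 V < V_ov = 2.44 V, so the device is actually in triode.
In triode I_D = k_n[V_ov V_DS − ½ V_DS²] and I_D = (V_DD − V_DS)/R_D. Equating: 1.16 V_DS² − 6.681 V_DS + 4.78 = 0, giving V_DS = 0.838 V (the root below V_ov).
I_D = (4.78 − 0.838) / 0.385 = 10.2 mA.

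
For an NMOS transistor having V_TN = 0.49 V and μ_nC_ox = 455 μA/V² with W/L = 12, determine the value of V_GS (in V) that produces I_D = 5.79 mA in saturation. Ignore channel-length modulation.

V_GS = 1.95 V

k_n = μ_nC_ox · (W/L) = 5.46 mA/V².
In saturation I_D = ½ k_n (V_GS − V_TN)², so V_GS − V_TN = √(2 I_D / k_n) = √(2 × 5.79 / 5.46) = 1.46 V.
V_GS = 0.49 + 1.46 = 1.95 V.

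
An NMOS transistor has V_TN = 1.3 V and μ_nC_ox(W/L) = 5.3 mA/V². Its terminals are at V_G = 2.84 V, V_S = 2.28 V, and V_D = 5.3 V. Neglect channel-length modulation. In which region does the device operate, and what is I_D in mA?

V_GS = V_G − V_S = 2.84 − 2.28 = 0.56 V; V_DS = V_D − V_S = 5.3 − 2.28 = 3.02 V.
V_GS = 0.56 V < V_TN = 1.3 V, so the transistor is in cutoff.

Cutoff; I_D = 0 mA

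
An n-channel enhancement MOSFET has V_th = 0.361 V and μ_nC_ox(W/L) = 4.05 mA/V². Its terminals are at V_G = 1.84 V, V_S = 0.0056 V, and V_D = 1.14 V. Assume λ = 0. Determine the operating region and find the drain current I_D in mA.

V_GS = V_G − V_S = 1.84 − 0.0056 = 1.83 V; V_DS = V_D − V_S = 1.14 − 0.0056 = 1.13 V.
V_ov = V_GS − V_th = 1.83 − 0.361 = 1.47 V.
Since V_DS = 1.13 V < V_ov = 1.47 V, the device is in the triode region.
I_D = k_n [V_ov · V_DS − ½ V_DS²] = 4.05 × [1.47 × 1.13 − 0.5 × 1.13²] = 4.16 mA.

Triode; I_D = 4.16 mA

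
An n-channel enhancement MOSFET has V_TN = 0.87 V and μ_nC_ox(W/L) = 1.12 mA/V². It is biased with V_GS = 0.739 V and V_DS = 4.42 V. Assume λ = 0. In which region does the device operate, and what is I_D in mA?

V_GS = 0.739 V < V_TN = 0.87 V, so the transistor is in cutoff.

Cutoff; I_D = 0 mA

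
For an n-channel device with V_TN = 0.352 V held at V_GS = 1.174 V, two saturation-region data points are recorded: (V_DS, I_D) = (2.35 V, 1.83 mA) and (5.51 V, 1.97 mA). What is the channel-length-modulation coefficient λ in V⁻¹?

With V_GS fixed, I_D ∝ (1 + λ V_DS) in saturation, so I_D2/I_D1 = (1 + λ V_DS2)/(1 + λ V_DS1).
1.97/1.83 = 1.077 = (1 + 5.51 λ)/(1 + 2.35 λ).
Solving: λ (I_D1 V_DS2 − I_D2 V_DS1) = I_D2 − I_D1, so λ = (1.97 − 1.83) / (1.83 × 5.51 − 1.97 × 2.35) = 0.14 / 5.45 = 0.0257 V⁻¹.

λ = 0.0257 V⁻¹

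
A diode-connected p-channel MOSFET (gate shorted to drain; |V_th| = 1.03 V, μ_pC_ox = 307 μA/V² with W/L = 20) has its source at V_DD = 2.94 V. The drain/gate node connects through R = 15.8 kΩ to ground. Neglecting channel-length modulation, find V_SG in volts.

V_SG = 1.22 V

With gate tied to drain, V_SG = V_SD ≥ V_SG − |V_th|, so the device is in saturation.
k_p = μ_pC_ox · (W/L) = 6.14 mA/V².
KCL at the drain: ½ k_p (V_SG − |V_th|)² = (V_DD − V_SG)/R.
Let x = V_SG − 1.03. Then 48.5 x² + x − 1.91 = 0, giving x = 0.188 V (positive root), so V_SG = 1.22 V.
I_D = (V_DD − V_SG)/R = (2.94 − 1.22) / 15.8 = 0.109 mA.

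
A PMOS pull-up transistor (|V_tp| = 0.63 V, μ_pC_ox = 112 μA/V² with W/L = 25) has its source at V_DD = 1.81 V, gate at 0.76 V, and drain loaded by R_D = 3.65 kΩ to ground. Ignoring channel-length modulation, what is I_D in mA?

I_D = 0.247 mA

V_SG = V_DD − V_G = 1.81 − 0.76 = 1.05 V, so V_ov = 1.05 − 0.63 = 0.42 V.
k_p = μ_pC_ox · (W/L) = 2.8 mA/V².
Assume saturation: I_D = ½ k_p V_ov² = 0.5 × 2.8 × 0.42² = 0.247 mA, giving V_SD = V_DD − I_D R_D = 1.81 − 0.247 × 3.65 = 0.909 V.
V_SD = 0.909 V ≥ V_ov = 0.42 V, confirming saturation.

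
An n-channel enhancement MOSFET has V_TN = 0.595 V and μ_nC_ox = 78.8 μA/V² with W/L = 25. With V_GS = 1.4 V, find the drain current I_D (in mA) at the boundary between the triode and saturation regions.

I_D = 0.638 mA

At the boundary V_DS = V_ov = V_GS − V_TN = 1.4 − 0.595 = 0.805 V.
k_n = μ_nC_ox · (W/L) = 1.97 mA/V².
I_D = ½ k_n V_ov² = 0.5 × 1.97 × 0.805² = 0.638 mA.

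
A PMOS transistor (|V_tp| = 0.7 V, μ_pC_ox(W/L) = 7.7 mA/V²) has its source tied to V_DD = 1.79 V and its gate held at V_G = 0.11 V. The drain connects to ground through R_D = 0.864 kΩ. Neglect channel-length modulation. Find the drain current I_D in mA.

V_SG = V_DD − V_G = 1.79 − 0.11 = 1.68 V, so V_ov = 1.68 − 0.7 = 0.98 V.
Assume saturation: I_D = ½ k_p V_ov² = 0.5 × 7.7 × 0.98² = 3.7 mA, giving V_SD = V_DD − I_D R_D = 1.79 − 3.7 × 0.864 = -1.4 V.
But -1.4 V < V_ov = 0.98 V, so the device is actually in triode.
In triode I_D = k_p[V_ov V_SD − ½ V_SD²] and I_D = (V_DD − V_SD)/R_D. Equating: 3.33 V_SD² − 7.52 V_SD + 1.79 = 0, giving V_SD = 0.27 V (the root below V_ov).
I_D = (1.79 − 0.27) / 0.864 = 1.76 mA.

I_D = 1.76 mA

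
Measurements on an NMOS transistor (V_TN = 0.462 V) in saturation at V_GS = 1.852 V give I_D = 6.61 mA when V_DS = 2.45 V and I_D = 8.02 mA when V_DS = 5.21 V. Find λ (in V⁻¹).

With V_GS fixed, I_D ∝ (1 + λ V_DS) in saturation, so I_D2/I_D1 = (1 + λ V_DS2)/(1 + λ V_DS1).
8.02/6.61 = 1.213 = (1 + 5.21 λ)/(1 + 2.45 λ).
Solving: λ (I_D1 V_DS2 − I_D2 V_DS1) = I_D2 − I_D1, so λ = (8.02 − 6.61) / (6.61 × 5.21 − 8.02 × 2.45) = 1.41 / 14.8 = 0.0953 V⁻¹.

λ = 0.0953 V⁻¹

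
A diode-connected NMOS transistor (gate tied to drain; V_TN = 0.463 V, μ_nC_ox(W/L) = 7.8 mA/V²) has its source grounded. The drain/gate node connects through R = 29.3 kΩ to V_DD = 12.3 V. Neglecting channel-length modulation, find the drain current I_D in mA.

With gate tied to drain, V_GS = V_DS ≥ V_GS − V_TN, so the device is in saturation.
KCL at the drain: ½ k_n (V_GS − V_TN)² = (V_DD − V_GS)/R.
Let x = V_GS − 0.463. Then 114 x² + x − 11.84 = 0, giving x = 0.318 V (positive root), so V_GS = 0.781 V.
I_D = (V_DD − V_GS)/R = (12.3 − 0.781) / 29.3 = 0.393 mA.

I_D = 0.393 mA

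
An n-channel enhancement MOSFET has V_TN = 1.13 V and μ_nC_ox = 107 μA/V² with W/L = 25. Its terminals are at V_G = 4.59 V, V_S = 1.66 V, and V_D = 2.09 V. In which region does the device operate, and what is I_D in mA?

V_GS = V_G − V_S = 4.59 − 1.66 = 2.93 V; V_DS = V_D − V_S = 2.09 − 1.66 = 0.43 V.
k_n = μ_nC_ox · (W/L) = 2.675 mA/V².
V_ov = V_GS − V_TN = 2.93 − 1.13 = 1.8 V.
Since V_DS = 0.43 V < V_ov = 1.8 V, the device is in the triode region.
I_D = k_n [V_ov · V_DS − ½ V_DS²] = 2.675 × [1.8 × 0.43 − 0.5 × 0.43²] = 1.82 mA.

Triode; I_D = 1.82 mA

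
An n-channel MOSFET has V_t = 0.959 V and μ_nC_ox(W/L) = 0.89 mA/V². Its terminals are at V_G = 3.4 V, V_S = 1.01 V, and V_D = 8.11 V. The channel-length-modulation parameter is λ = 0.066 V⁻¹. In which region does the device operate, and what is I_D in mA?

V_GS = V_G − V_S = 3.4 − 1.01 = 2.39 V; V_DS = V_D − V_S = 8.11 − 1.01 = 7.1 V.
V_ov = V_GS − V_t = 2.39 − 0.959 = 1.43 V.
Since V_DS = 7.1 V ≥ V_ov = 1.43 V, the device is in saturation.
I_D = ½ k_n V_ov² (1 + λ V_DS) = 0.5 × 0.89 × 1.43² × (1 + 0.066 × 7.1) = 1.34 mA.

Saturation; I_D = 1.34 mA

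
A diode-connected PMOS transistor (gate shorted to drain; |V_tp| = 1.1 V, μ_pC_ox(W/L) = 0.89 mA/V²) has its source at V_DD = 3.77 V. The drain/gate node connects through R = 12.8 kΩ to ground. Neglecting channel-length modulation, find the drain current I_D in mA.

With gate tied to drain, V_SG = V_SD ≥ V_SG − |V_tp|, so the device is in saturation.
KCL at the drain: ½ k_p (V_SG − |V_tp|)² = (V_DD − V_SG)/R.
Let x = V_SG − 1.1. Then 5.7 x² + x − 2.67 = 0, giving x = 0.602 V (positive root), so V_SG = 1.7 V.
I_D = (V_DD − V_SG)/R = (3.77 − 1.7) / 12.8 = 0.162 mA.

I_D = 0.162 mA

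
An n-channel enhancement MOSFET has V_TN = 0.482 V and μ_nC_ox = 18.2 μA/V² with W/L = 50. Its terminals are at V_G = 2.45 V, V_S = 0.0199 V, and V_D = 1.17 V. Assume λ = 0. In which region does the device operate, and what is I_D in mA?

Triode; I_D = 1.44 mA

V_GS = V_G − V_S = 2.45 − 0.0199 = 2.43 V; V_DS = V_D − V_S = 1.17 − 0.0199 = 1.15 V.
k_n = μ_nC_ox · (W/L) = 0.91 mA/V².
V_ov = V_GS − V_TN = 2.43 − 0.482 = 1.95 V.
Since V_DS = 1.15 V < V_ov = 1.95 V, the device is in the triode region.
I_D = k_n [V_ov · V_DS − ½ V_DS²] = 0.91 × [1.95 × 1.15 − 0.5 × 1.15²] = 1.44 mA.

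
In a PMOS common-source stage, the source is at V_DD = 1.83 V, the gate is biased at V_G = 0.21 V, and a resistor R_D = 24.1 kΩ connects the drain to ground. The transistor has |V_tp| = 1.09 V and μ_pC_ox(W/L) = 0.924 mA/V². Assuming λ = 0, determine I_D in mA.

V_SG = V_DD − V_G = 1.83 − 0.21 = 1.62 V, so V_ov = 1.62 − 1.09 = 0.53 V.
Assume saturation: I_D = ½ k_p V_ov² = 0.5 × 0.924 × 0.53² = 0.13 mA, giving V_SD = V_DD − I_D R_D = 1.83 − 0.13 × 24.1 = -1.3 V.
But -1.3 V < V_ov = 0.53 V, so the device is actually in triode.
In triode I_D = k_p[V_ov V_SD − ½ V_SD²] and I_D = (V_DD − V_SD)/R_D. Equating: 11.1 V_SD² − 12.8 V_SD + 1.83 = 0, giving V_SD = 0.167 V (the root below V_ov).
I_D = (1.83 − 0.167) / 24.1 = 0.069 mA.

I_D = 0.0690 mA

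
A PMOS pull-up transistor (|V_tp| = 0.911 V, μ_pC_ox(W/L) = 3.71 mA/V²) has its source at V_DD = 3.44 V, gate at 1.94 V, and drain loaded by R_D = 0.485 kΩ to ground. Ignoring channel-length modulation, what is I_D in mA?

V_SG = V_DD − V_G = 3.44 − 1.94 = 1.5 V, so V_ov = 1.5 − 0.911 = 0.589 V.
Assume saturation: I_D = ½ k_p V_ov² = 0.5 × 3.71 × 0.589² = 0.644 mA, giving V_SD = V_DD − I_D R_D = 3.44 − 0.644 × 0.485 = 3.13 V.
V_SD = 3.13 V ≥ V_ov = 0.589 V, confirming saturation.

I_D = 0.644 mA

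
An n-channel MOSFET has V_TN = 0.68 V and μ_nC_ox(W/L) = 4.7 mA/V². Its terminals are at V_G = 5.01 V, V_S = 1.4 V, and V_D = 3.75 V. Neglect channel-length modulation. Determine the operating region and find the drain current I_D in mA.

V_GS = V_G − V_S = 5.01 − 1.4 = 3.61 V; V_DS = V_D − V_S = 3.75 − 1.4 = 2.35 V.
V_ov = V_GS − V_TN = 3.61 − 0.68 = 2.93 V.
Since V_DS = 2.35 V < V_ov = 2.93 V, the device is in the triode region.
I_D = k_n [V_ov · V_DS − ½ V_DS²] = 4.7 × [2.93 × 2.35 − 0.5 × 2.35²] = 19.4 mA.

Triode; I_D = 19.4 mA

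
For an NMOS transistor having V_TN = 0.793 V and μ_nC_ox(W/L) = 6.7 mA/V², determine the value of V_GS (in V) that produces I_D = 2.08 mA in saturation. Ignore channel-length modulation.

In saturation I_D = ½ k_n (V_GS − V_TN)², so V_GS − V_TN = √(2 I_D / k_n) = √(2 × 2.08 / 6.7) = 0.788 V.
V_GS = 0.793 + 0.788 = 1.58 V.

V_GS = 1.58 V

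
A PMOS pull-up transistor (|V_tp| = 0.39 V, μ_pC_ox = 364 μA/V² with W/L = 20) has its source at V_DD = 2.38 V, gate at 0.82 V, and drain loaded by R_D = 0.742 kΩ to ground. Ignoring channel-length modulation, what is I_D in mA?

V_SG = V_DD − V_G = 2.38 − 0.82 = 1.56 V, so V_ov = 1.56 − 0.39 = 1.17 V.
k_p = μ_pC_ox · (W/L) = 7.28 mA/V².
Assume saturation: I_D = ½ k_p V_ov² = 0.5 × 7.28 × 1.17² = 4.98 mA, giving V_SD = V_DD − I_D R_D = 2.38 − 4.98 × 0.742 = -1.32 V.
But -1.32 V < V_ov = 1.17 V, so the device is actually in triode.
In triode I_D = k_p[V_ov V_SD − ½ V_SD²] and I_D = (V_DD − V_SD)/R_D. Equating: 2.7 V_SD² − 7.32 V_SD + 2.38 = 0, giving V_SD = 0.378 V (the root below V_ov).
I_D = (2.38 − 0.378) / 0.742 = 2.7 mA.

I_D = 2.70 mA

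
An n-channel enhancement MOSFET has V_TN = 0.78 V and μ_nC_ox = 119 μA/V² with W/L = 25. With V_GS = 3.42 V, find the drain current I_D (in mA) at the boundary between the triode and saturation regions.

At the boundary V_DS = V_ov = V_GS − V_TN = 3.42 − 0.78 = 2.64 V.
k_n = μ_nC_ox · (W/L) = 2.975 mA/V².
I_D = ½ k_n V_ov² = 0.5 × 2.975 × 2.64² = 10.4 mA.

I_D = 10.4 mA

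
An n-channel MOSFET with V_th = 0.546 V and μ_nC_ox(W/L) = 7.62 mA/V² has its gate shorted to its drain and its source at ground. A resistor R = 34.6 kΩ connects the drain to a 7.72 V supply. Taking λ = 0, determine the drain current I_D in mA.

With gate tied to drain, V_GS = V_DS ≥ V_GS − V_th, so the device is in saturation.
KCL at the drain: ½ k_n (V_GS − V_th)² = (V_DD − V_GS)/R.
Let x = V_GS − 0.546. Then 132 x² + x − 7.174 = 0, giving x = 0.23 V (positive root), so V_GS = 0.776 V.
I_D = (V_DD − V_GS)/R = (7.72 − 0.776) / 34.6 = 0.201 mA.

I_D = 0.201 mA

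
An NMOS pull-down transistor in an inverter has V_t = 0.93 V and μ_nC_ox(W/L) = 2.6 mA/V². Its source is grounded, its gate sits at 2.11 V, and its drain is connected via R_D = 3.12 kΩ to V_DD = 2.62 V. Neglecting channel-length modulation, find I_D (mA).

V_GS = V_G = 2.11 V, so V_ov = 2.11 − 0.93 = 1.18 V.
Assume saturation: I_D = ½ k_n V_ov² = 0.5 × 2.6 × 1.18² = 1.81 mA, giving V_DS = V_DD − I_D R_D = 2.62 − 1.81 × 3.12 = -3.03 V.
But -3.03 V < V_ov = 1.18 V, so the device is actually in triode.
In triode I_D = k_n[V_ov V_DS − ½ V_DS²] and I_D = (V_DD − V_DS)/R_D. Equating: 4.06 V_DS² − 10.57 V_DS + 2.62 = 0, giving V_DS = 0.277 V (the root below V_ov).
I_D = (2.62 − 0.277) / 3.12 = 0.751 mA.

I_D = 0.751 mA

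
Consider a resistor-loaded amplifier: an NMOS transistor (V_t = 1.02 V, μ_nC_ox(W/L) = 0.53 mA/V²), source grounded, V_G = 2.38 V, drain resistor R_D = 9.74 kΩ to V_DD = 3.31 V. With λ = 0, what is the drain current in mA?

I_D = 0.290 mA

V_GS = V_G = 2.38 V, so V_ov = 2.38 − 1.02 = 1.36 V.
Assume saturation: I_D = ½ k_n V_ov² = 0.5 × 0.53 × 1.36² = 0.49 mA, giving V_DS = V_DD − I_D R_D = 3.31 − 0.49 × 9.74 = -1.46 V.
But -1.46 V < V_ov = 1.36 V, so the device is actually in triode.
In triode I_D = k_n[V_ov V_DS − ½ V_DS²] and I_D = (V_DD − V_DS)/R_D. Equating: 2.58 V_DS² − 8.021 V_DS + 3.31 = 0, giving V_DS = 0.49 V (the root below V_ov).
I_D = (3.31 − 0.49) / 9.74 = 0.29 mA.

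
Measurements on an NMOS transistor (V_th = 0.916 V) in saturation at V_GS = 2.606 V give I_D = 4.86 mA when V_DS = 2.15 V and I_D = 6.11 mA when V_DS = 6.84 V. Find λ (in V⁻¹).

λ = 0.0622 V⁻¹

With V_GS fixed, I_D ∝ (1 + λ V_DS) in saturation, so I_D2/I_D1 = (1 + λ V_DS2)/(1 + λ V_DS1).
6.11/4.86 = 1.257 = (1 + 6.84 λ)/(1 + 2.15 λ).
Solving: λ (I_D1 V_DS2 − I_D2 V_DS1) = I_D2 − I_D1, so λ = (6.11 − 4.86) / (4.86 × 6.84 − 6.11 × 2.15) = 1.25 / 20.1 = 0.0622 V⁻¹.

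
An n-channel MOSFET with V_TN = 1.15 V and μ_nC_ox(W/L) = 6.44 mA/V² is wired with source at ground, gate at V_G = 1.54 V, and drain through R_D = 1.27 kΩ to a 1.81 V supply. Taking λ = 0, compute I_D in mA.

I_D = 0.490 mA

V_GS = V_G = 1.54 V, so V_ov = 1.54 − 1.15 = 0.39 V.
Assume saturation: I_D = ½ k_n V_ov² = 0.5 × 6.44 × 0.39² = 0.49 mA, giving V_DS = V_DD − I_D R_D = 1.81 − 0.49 × 1.27 = 1.19 V.
V_DS = 1.19 V ≥ V_ov = 0.39 V, confirming saturation.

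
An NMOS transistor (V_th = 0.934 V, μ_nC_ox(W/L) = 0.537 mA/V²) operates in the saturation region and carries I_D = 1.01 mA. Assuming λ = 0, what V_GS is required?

In saturation I_D = ½ k_n (V_GS − V_th)², so V_GS − V_th = √(2 I_D / k_n) = √(2 × 1.01 / 0.537) = 1.94 V.
V_GS = 0.934 + 1.94 = 2.87 V.

V_GS = 2.87 V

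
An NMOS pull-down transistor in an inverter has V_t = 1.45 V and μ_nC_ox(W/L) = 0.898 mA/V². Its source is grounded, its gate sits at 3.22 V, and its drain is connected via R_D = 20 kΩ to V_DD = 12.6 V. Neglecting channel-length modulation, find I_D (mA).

V_GS = V_G = 3.22 V, so V_ov = 3.22 − 1.45 = 1.77 V.
Assume saturation: I_D = ½ k_n V_ov² = 0.5 × 0.898 × 1.77² = 1.41 mA, giving V_DS = V_DD − I_D R_D = 12.6 − 1.41 × 20 = -15.5 V.
But -15.5 V < V_ov = 1.77 V, so the device is actually in triode.
In triode I_D = k_n[V_ov V_DS − ½ V_DS²] and I_D = (V_DD − V_DS)/R_D. Equating: 8.98 V_DS² − 32.79 V_DS + 12.6 = 0, giving V_DS = 0.436 V (the root below V_ov).
I_D = (12.6 − 0.436) / 20 = 0.608 mA.

I_D = 0.608 mA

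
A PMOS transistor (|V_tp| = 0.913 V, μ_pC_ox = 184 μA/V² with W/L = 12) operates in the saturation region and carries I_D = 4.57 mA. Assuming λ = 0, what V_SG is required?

V_SG = 2.95 V

k_p = μ_pC_ox · (W/L) = 2.208 mA/V².
In saturation I_D = ½ k_p (V_SG − |V_tp|)², so V_SG − |V_tp| = √(2 I_D / k_p) = √(2 × 4.57 / 2.208) = 2.03 V.
V_SG = 0.913 + 2.03 = 2.95 V.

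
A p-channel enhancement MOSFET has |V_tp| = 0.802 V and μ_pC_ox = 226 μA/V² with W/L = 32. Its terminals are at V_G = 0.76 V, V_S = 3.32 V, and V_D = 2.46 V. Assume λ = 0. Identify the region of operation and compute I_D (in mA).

V_SG = V_S − V_G = 3.32 − 0.76 = 2.56 V; V_SD = V_S − V_D = 3.32 − 2.46 = 0.86 V.
k_p = μ_pC_ox · (W/L) = 7.232 mA/V².
V_ov = V_SG − |V_tp| = 2.56 − 0.802 = 1.76 V.
Since V_SD = 0.86 V < V_ov = 1.76 V, the device is in the triode region.
I_D = k_p [V_ov · V_SD − ½ V_SD²] = 7.232 × [1.76 × 0.86 − 0.5 × 0.86²] = 8.26 mA.

Triode; I_D = 8.26 mA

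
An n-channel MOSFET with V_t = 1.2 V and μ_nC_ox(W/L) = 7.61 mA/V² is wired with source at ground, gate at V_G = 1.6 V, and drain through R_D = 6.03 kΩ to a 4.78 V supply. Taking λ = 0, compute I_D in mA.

V_GS = V_G = 1.6 V, so V_ov = 1.6 − 1.2 = 0.4 V.
Assume saturation: I_D = ½ k_n V_ov² = 0.5 × 7.61 × 0.4² = 0.609 mA, giving V_DS = V_DD − I_D R_D = 4.78 − 0.609 × 6.03 = 1.11 V.
V_DS = 1.11 V ≥ V_ov = 0.4 V, confirming saturation.

I_D = 0.609 mA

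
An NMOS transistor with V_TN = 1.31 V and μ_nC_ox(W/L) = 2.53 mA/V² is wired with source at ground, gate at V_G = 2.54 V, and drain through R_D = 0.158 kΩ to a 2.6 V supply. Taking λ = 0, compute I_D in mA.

I_D = 1.91 mA

V_GS = V_G = 2.54 V, so V_ov = 2.54 − 1.31 = 1.23 V.
Assume saturation: I_D = ½ k_n V_ov² = 0.5 × 2.53 × 1.23² = 1.91 mA, giving V_DS = V_DD − I_D R_D = 2.6 − 1.91 × 0.158 = 2.3 V.
V_DS = 2.3 V ≥ V_ov = 1.23 V, confirming saturation.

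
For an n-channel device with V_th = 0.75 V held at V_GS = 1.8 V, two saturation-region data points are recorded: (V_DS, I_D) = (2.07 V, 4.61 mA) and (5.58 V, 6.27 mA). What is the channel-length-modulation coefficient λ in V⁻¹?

With V_GS fixed, I_D ∝ (1 + λ V_DS) in saturation, so I_D2/I_D1 = (1 + λ V_DS2)/(1 + λ V_DS1).
6.27/4.61 = 1.36 = (1 + 5.58 λ)/(1 + 2.07 λ).
Solving: λ (I_D1 V_DS2 − I_D2 V_DS1) = I_D2 − I_D1, so λ = (6.27 − 4.61) / (4.61 × 5.58 − 6.27 × 2.07) = 1.66 / 12.7 = 0.13 V⁻¹.

λ = 0.130 V⁻¹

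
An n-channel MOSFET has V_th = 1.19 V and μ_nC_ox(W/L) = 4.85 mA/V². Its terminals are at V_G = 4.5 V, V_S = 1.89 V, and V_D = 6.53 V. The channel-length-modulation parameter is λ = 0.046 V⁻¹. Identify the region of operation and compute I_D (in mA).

Saturation; I_D = 5.93 mA

V_GS = V_G − V_S = 4.5 − 1.89 = 2.61 V; V_DS = V_D − V_S = 6.53 − 1.89 = 4.64 V.
V_ov = V_GS − V_th = 2.61 − 1.19 = 1.42 V.
Since V_DS = 4.64 V ≥ V_ov = 1.42 V, the device is in saturation.
I_D = ½ k_n V_ov² (1 + λ V_DS) = 0.5 × 4.85 × 1.42² × (1 + 0.046 × 4.64) = 5.93 mA.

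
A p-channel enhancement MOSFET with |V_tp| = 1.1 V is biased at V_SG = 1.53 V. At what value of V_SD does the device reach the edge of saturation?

V_SD,sat = 0.430 V

The boundary between triode and saturation is V_SD = V_SG − |V_tp| = V_ov.
V_ov = 1.53 − 1.1 = 0.43 V.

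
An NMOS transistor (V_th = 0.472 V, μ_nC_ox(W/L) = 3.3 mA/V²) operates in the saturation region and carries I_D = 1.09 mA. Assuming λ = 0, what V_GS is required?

V_GS = 1.28 V

In saturation I_D = ½ k_n (V_GS − V_th)², so V_GS − V_th = √(2 I_D / k_n) = √(2 × 1.09 / 3.3) = 0.813 V.
V_GS = 0.472 + 0.813 = 1.28 V.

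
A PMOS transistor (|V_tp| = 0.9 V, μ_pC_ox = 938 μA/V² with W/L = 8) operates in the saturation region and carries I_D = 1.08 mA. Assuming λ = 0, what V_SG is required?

k_p = μ_pC_ox · (W/L) = 7.504 mA/V².
In saturation I_D = ½ k_p (V_SG − |V_tp|)², so V_SG − |V_tp| = √(2 I_D / k_p) = √(2 × 1.08 / 7.504) = 0.537 V.
V_SG = 0.9 + 0.537 = 1.44 V.

V_SG = 1.44 V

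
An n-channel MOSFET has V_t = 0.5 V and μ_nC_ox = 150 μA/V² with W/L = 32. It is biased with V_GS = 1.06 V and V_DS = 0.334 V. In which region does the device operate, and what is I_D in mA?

k_n = μ_nC_ox · (W/L) = 4.8 mA/V².
V_ov = V_GS − V_t = 1.06 − 0.5 = 0.56 V.
Since V_DS = 0.334 V < V_ov = 0.56 V, the device is in the triode region.
I_D = k_n [V_ov · V_DS − ½ V_DS²] = 4.8 × [0.56 × 0.334 − 0.5 × 0.334²] = 0.63 mA.

Triode; I_D = 0.630 mA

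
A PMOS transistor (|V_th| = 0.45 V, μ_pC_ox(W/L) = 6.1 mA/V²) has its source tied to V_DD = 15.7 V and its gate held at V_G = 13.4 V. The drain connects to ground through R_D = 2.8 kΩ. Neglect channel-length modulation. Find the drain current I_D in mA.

V_SG = V_DD − V_G = 15.7 − 13.4 = 2.3 V, so V_ov = 2.3 − 0.45 = 1.85 V.
Assume saturation: I_D = ½ k_p V_ov² = 0.5 × 6.1 × 1.85² = 10.4 mA, giving V_SD = V_DD − I_D R_D = 15.7 − 10.4 × 2.8 = -13.5 V.
But -13.5 V < V_ov = 1.85 V, so the device is actually in triode.
In triode I_D = k_p[V_ov V_SD − ½ V_SD²] and I_D = (V_DD − V_SD)/R_D. Equating: 8.54 V_SD² − 32.6 V_SD + 15.7 = 0, giving V_SD = 0.565 V (the root below V_ov).
I_D = (15.7 − 0.565) / 2.8 = 5.41 mA.

I_D = 5.41 mA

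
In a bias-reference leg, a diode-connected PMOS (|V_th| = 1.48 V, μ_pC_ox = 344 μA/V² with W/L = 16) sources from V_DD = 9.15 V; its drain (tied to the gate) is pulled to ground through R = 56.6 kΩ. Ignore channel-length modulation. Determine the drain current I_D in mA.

I_D = 0.132 mA

With gate tied to drain, V_SG = V_SD ≥ V_SG − |V_th|, so the device is in saturation.
k_p = μ_pC_ox · (W/L) = 5.504 mA/V².
KCL at the drain: ½ k_p (V_SG − |V_th|)² = (V_DD − V_SG)/R.
Let x = V_SG − 1.48. Then 156 x² + x − 7.67 = 0, giving x = 0.219 V (positive root), so V_SG = 1.7 V.
I_D = (V_DD − V_SG)/R = (9.15 − 1.7) / 56.6 = 0.132 mA.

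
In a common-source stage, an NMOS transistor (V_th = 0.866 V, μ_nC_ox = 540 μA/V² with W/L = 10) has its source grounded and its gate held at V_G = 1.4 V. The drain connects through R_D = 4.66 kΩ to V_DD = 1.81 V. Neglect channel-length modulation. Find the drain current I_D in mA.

V_GS = V_G = 1.4 V, so V_ov = 1.4 − 0.866 = 0.534 V.
k_n = μ_nC_ox · (W/L) = 5.4 mA/V².
Assume saturation: I_D = ½ k_n V_ov² = 0.5 × 5.4 × 0.534² = 0.77 mA, giving V_DS = V_DD − I_D R_D = 1.81 − 0.77 × 4.66 = -1.78 V.
But -1.78 V < V_ov = 0.534 V, so the device is actually in triode.
In triode I_D = k_n[V_ov V_DS − ½ V_DS²] and I_D = (V_DD − V_DS)/R_D. Equating: 12.6 V_DS² − 14.44 V_DS + 1.81 = 0, giving V_DS = 0.143 V (the root below V_ov).
I_D = (1.81 − 0.143) / 4.66 = 0.358 mA.

I_D = 0.358 mA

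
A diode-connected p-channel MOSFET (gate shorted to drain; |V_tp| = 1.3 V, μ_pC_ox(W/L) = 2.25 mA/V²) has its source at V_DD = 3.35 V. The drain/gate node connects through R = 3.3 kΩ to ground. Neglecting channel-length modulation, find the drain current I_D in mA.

With gate tied to drain, V_SG = V_SD ≥ V_SG − |V_tp|, so the device is in saturation.
KCL at the drain: ½ k_p (V_SG − |V_tp|)² = (V_DD − V_SG)/R.
Let x = V_SG − 1.3. Then 3.71 x² + x − 2.05 = 0, giving x = 0.621 V (positive root), so V_SG = 1.92 V.
I_D = (V_DD − V_SG)/R = (3.35 − 1.92) / 3.3 = 0.433 mA.

I_D = 0.433 mA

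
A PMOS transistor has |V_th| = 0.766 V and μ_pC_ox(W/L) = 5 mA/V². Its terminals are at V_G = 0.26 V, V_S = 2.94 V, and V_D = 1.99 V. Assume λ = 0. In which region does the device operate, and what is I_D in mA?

V_SG = V_S − V_G = 2.94 − 0.26 = 2.68 V; V_SD = V_S − V_D = 2.94 − 1.99 = 0.95 V.
V_ov = V_SG − |V_th| = 2.68 − 0.766 = 1.91 V.
Since V_SD = 0.95 V < V_ov = 1.91 V, the device is in the triode region.
I_D = k_p [V_ov · V_SD − ½ V_SD²] = 5 × [1.91 × 0.95 − 0.5 × 0.95²] = 6.84 mA.

Triode; I_D = 6.84 mA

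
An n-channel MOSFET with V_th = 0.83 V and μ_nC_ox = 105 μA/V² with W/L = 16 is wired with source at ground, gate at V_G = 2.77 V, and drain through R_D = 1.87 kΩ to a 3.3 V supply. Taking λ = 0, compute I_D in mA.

V_GS = V_G = 2.77 V, so V_ov = 2.77 − 0.83 = 1.94 V.
k_n = μ_nC_ox · (W/L) = 1.68 mA/V².
Assume saturation: I_D = ½ k_n V_ov² = 0.5 × 1.68 × 1.94² = 3.16 mA, giving V_DS = V_DD − I_D R_D = 3.3 − 3.16 × 1.87 = -2.61 V.
But -2.61 V < V_ov = 1.94 V, so the device is actually in triode.
In triode I_D = k_n[V_ov V_DS − ½ V_DS²] and I_D = (V_DD − V_DS)/R_D. Equating: 1.57 V_DS² − 7.095 V_DS + 3.3 = 0, giving V_DS = 0.527 V (the root below V_ov).
I_D = (3.3 − 0.527) / 1.87 = 1.48 mA.

I_D = 1.48 mA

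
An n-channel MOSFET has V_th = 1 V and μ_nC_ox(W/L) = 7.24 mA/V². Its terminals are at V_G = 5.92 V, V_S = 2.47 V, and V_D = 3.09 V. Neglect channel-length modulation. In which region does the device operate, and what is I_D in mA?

V_GS = V_G − V_S = 5.92 − 2.47 = 3.45 V; V_DS = V_D − V_S = 3.09 − 2.47 = 0.62 V.
V_ov = V_GS − V_th = 3.45 − 1 = 2.45 V.
Since V_DS = 0.62 V < V_ov = 2.45 V, the device is in the triode region.
I_D = k_n [V_ov · V_DS − ½ V_DS²] = 7.24 × [2.45 × 0.62 − 0.5 × 0.62²] = 9.61 mA.

Triode; I_D = 9.61 mA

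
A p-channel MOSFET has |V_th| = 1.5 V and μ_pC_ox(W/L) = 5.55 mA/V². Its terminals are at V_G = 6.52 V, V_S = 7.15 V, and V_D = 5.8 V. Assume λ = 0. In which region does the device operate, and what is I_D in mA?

V_SG = V_S − V_G = 7.15 − 6.52 = 0.63 V; V_SD = V_S − V_D = 7.15 − 5.8 = 1.35 V.
V_SG = 0.63 V < |V_th| = 1.5 V, so the transistor is in cutoff.

Cutoff; I_D = 0 mA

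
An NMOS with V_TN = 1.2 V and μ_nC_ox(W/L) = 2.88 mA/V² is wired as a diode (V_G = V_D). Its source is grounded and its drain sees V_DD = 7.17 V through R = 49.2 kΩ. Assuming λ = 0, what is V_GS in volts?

V_GS = 1.48 V

With gate tied to drain, V_GS = V_DS ≥ V_GS − V_TN, so the device is in saturation.
KCL at the drain: ½ k_n (V_GS − V_TN)² = (V_DD − V_GS)/R.
Let x = V_GS − 1.2. Then 70.8 x² + x − 5.97 = 0, giving x = 0.283 V (positive root), so V_GS = 1.48 V.
I_D = (V_DD − V_GS)/R = (7.17 − 1.48) / 49.2 = 0.116 mA.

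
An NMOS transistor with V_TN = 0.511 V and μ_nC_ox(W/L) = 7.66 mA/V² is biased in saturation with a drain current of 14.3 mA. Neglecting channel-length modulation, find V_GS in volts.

In saturation I_D = ½ k_n (V_GS − V_TN)², so V_GS − V_TN = √(2 I_D / k_n) = √(2 × 14.3 / 7.66) = 1.93 V.
V_GS = 0.511 + 1.93 = 2.44 V.

V_GS = 2.44 V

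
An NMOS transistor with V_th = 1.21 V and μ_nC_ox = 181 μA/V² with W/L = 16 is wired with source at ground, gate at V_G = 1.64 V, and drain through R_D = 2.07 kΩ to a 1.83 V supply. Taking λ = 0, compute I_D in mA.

I_D = 0.268 mA

V_GS = V_G = 1.64 V, so V_ov = 1.64 − 1.21 = 0.43 V.
k_n = μ_nC_ox · (W/L) = 2.896 mA/V².
Assume saturation: I_D = ½ k_n V_ov² = 0.5 × 2.896 × 0.43² = 0.268 mA, giving V_DS = V_DD − I_D R_D = 1.83 − 0.268 × 2.07 = 1.28 V.
V_DS = 1.28 V ≥ V_ov = 0.43 V, confirming saturation.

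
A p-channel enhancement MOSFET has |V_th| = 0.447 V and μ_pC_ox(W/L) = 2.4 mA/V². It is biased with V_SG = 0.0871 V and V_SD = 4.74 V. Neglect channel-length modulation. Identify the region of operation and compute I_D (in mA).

Cutoff; I_D = 0 mA

V_SG = 0.0871 V < |V_th| = 0.447 V, so the transistor is in cutoff.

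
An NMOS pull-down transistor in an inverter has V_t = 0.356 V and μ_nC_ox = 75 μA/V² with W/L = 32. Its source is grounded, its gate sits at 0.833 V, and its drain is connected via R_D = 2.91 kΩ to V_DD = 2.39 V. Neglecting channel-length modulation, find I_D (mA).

I_D = 0.273 mA

V_GS = V_G = 0.833 V, so V_ov = 0.833 − 0.356 = 0.477 V.
k_n = μ_nC_ox · (W/L) = 2.4 mA/V².
Assume saturation: I_D = ½ k_n V_ov² = 0.5 × 2.4 × 0.477² = 0.273 mA, giving V_DS = V_DD − I_D R_D = 2.39 − 0.273 × 2.91 = 1.6 V.
V_DS = 1.6 V ≥ V_ov = 0.477 V, confirming saturation.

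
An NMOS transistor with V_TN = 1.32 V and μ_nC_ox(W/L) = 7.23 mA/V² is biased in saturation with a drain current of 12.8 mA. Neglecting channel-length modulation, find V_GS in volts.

In saturation I_D = ½ k_n (V_GS − V_TN)², so V_GS − V_TN = √(2 I_D / k_n) = √(2 × 12.8 / 7.23) = 1.88 V.
V_GS = 1.32 + 1.88 = 3.2 V.

V_GS = 3.20 V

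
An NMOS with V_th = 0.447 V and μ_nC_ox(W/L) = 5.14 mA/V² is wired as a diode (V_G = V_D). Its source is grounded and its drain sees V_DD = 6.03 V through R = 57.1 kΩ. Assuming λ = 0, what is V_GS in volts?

With gate tied to drain, V_GS = V_DS ≥ V_GS − V_th, so the device is in saturation.
KCL at the drain: ½ k_n (V_GS − V_th)² = (V_DD − V_GS)/R.
Let x = V_GS − 0.447. Then 147 x² + x − 5.583 = 0, giving x = 0.192 V (positive root), so V_GS = 0.639 V.
I_D = (V_DD − V_GS)/R = (6.03 − 0.639) / 57.1 = 0.0944 mA.

V_GS = 0.639 V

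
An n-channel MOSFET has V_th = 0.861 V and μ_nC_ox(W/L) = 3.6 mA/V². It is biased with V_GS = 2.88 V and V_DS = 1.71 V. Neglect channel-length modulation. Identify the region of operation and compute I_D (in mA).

Triode; I_D = 7.17 mA

V_ov = V_GS − V_th = 2.88 − 0.861 = 2.02 V.
Since V_DS = 1.71 V < V_ov = 2.02 V, the device is in the triode region.
I_D = k_n [V_ov · V_DS − ½ V_DS²] = 3.6 × [2.02 × 1.71 − 0.5 × 1.71²] = 7.17 mA.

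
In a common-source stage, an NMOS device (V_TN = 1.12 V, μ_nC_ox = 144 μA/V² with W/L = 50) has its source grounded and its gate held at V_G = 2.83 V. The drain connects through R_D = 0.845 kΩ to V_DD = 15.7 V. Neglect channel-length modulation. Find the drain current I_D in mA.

I_D = 10.5 mA

V_GS = V_G = 2.83 V, so V_ov = 2.83 − 1.12 = 1.71 V.
k_n = μ_nC_ox · (W/L) = 7.2 mA/V².
Assume saturation: I_D = ½ k_n V_ov² = 0.5 × 7.2 × 1.71² = 10.5 mA, giving V_DS = V_DD − I_D R_D = 15.7 − 10.5 × 0.845 = 6.8 V.
V_DS = 6.8 V ≥ V_ov = 1.71 V, confirming saturation.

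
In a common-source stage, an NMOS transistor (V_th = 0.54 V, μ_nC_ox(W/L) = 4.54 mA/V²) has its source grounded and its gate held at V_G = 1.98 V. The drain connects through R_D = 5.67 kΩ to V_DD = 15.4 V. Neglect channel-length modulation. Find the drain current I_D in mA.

I_D = 2.63 mA

V_GS = V_G = 1.98 V, so V_ov = 1.98 − 0.54 = 1.44 V.
Assume saturation: I_D = ½ k_n V_ov² = 0.5 × 4.54 × 1.44² = 4.71 mA, giving V_DS = V_DD − I_D R_D = 15.4 − 4.71 × 5.67 = -11.3 V.
But -11.3 V < V_ov = 1.44 V, so the device is actually in triode.
In triode I_D = k_n[V_ov V_DS − ½ V_DS²] and I_D = (V_DD − V_DS)/R_D. Equating: 12.9 V_DS² − 38.07 V_DS + 15.4 = 0, giving V_DS = 0.484 V (the root below V_ov).
I_D = (15.4 − 0.484) / 5.67 = 2.63 mA.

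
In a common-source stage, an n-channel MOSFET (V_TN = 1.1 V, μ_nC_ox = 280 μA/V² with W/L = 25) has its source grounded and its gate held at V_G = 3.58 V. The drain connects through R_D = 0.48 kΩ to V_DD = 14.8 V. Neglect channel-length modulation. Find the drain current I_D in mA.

V_GS = V_G = 3.58 V, so V_ov = 3.58 − 1.1 = 2.48 V.
k_n = μ_nC_ox · (W/L) = 7 mA/V².
Assume saturation: I_D = ½ k_n V_ov² = 0.5 × 7 × 2.48² = 21.5 mA, giving V_DS = V_DD − I_D R_D = 14.8 − 21.5 × 0.48 = 4.47 V.
V_DS = 4.47 V ≥ V_ov = 2.48 V, confirming saturation.

I_D = 21.5 mA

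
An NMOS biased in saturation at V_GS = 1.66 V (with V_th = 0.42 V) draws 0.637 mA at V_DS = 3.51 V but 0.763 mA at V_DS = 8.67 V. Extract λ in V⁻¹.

With V_GS fixed, I_D ∝ (1 + λ V_DS) in saturation, so I_D2/I_D1 = (1 + λ V_DS2)/(1 + λ V_DS1).
0.763/0.637 = 1.198 = (1 + 8.67 λ)/(1 + 3.51 λ).
Solving: λ (I_D1 V_DS2 − I_D2 V_DS1) = I_D2 − I_D1, so λ = (0.763 − 0.637) / (0.637 × 8.67 − 0.763 × 3.51) = 0.126 / 2.84 = 0.0443 V⁻¹.

λ = 0.0443 V⁻¹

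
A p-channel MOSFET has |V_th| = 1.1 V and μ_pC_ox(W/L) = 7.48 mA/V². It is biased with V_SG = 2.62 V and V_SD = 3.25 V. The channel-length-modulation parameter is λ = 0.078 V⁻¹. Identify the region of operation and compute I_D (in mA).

V_ov = V_SG − |V_th| = 2.62 − 1.1 = 1.52 V.
Since V_SD = 3.25 V ≥ V_ov = 1.52 V, the device is in saturation.
I_D = ½ k_p V_ov² (1 + λ V_SD) = 0.5 × 7.48 × 1.52² × (1 + 0.078 × 3.25) = 10.8 mA.

Saturation; I_D = 10.8 mA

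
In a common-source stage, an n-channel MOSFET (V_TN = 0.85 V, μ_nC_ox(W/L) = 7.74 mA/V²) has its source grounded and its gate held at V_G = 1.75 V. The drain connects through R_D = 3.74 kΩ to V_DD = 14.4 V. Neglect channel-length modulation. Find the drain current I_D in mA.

V_GS = V_G = 1.75 V, so V_ov = 1.75 − 0.85 = 0.9 V.
Assume saturation: I_D = ½ k_n V_ov² = 0.5 × 7.74 × 0.9² = 3.13 mA, giving V_DS = V_DD − I_D R_D = 14.4 − 3.13 × 3.74 = 2.68 V.
V_DS = 2.68 V ≥ V_ov = 0.9 V, confirming saturation.

I_D = 3.13 mA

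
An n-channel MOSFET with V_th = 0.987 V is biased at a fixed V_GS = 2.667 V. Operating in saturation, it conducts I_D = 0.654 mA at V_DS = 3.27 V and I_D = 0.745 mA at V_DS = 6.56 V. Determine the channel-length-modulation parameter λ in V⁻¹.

With V_GS fixed, I_D ∝ (1 + λ V_DS) in saturation, so I_D2/I_D1 = (1 + λ V_DS2)/(1 + λ V_DS1).
0.745/0.654 = 1.139 = (1 + 6.56 λ)/(1 + 3.27 λ).
Solving: λ (I_D1 V_DS2 − I_D2 V_DS1) = I_D2 − I_D1, so λ = (0.745 − 0.654) / (0.654 × 6.56 − 0.745 × 3.27) = 0.091 / 1.85 = 0.0491 V⁻¹.

λ = 0.0491 V⁻¹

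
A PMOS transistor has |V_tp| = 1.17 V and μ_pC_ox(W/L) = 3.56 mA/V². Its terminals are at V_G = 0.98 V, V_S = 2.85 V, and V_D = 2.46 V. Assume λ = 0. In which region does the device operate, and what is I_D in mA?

V_SG = V_S − V_G = 2.85 − 0.98 = 1.87 V; V_SD = V_S − V_D = 2.85 − 2.46 = 0.39 V.
V_ov = V_SG − |V_tp| = 1.87 − 1.17 = 0.7 V.
Since V_SD = 0.39 V < V_ov = 0.7 V, the device is in the triode region.
I_D = k_p [V_ov · V_SD − ½ V_SD²] = 3.56 × [0.7 × 0.39 − 0.5 × 0.39²] = 0.701 mA.

Triode; I_D = 0.701 mA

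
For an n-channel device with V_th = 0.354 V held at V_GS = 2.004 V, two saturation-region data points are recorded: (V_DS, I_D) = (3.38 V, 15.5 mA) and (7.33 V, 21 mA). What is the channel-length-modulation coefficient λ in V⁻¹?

λ = 0.129 V⁻¹

With V_GS fixed, I_D ∝ (1 + λ V_DS) in saturation, so I_D2/I_D1 = (1 + λ V_DS2)/(1 + λ V_DS1).
21/15.5 = 1.355 = (1 + 7.33 λ)/(1 + 3.38 λ).
Solving: λ (I_D1 V_DS2 − I_D2 V_DS1) = I_D2 − I_D1, so λ = (21 − 15.5) / (15.5 × 7.33 − 21 × 3.38) = 5.5 / 42.6 = 0.129 V⁻¹.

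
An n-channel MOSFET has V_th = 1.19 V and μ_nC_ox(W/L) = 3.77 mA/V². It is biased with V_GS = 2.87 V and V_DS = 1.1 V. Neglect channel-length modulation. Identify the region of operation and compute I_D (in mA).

V_ov = V_GS − V_th = 2.87 − 1.19 = 1.68 V.
Since V_DS = 1.1 V < V_ov = 1.68 V, the device is in the triode region.
I_D = k_n [V_ov · V_DS − ½ V_DS²] = 3.77 × [1.68 × 1.1 − 0.5 × 1.1²] = 4.69 mA.

Triode; I_D = 4.69 mA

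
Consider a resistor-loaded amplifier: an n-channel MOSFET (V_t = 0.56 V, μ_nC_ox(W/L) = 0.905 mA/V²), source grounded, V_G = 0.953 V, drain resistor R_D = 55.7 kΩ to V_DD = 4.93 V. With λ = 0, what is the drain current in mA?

V_GS = V_G = 0.953 V, so V_ov = 0.953 − 0.56 = 0.393 V.
Assume saturation: I_D = ½ k_n V_ov² = 0.5 × 0.905 × 0.393² = 0.0699 mA, giving V_DS = V_DD − I_D R_D = 4.93 − 0.0699 × 55.7 = 1.04 V.
V_DS = 1.04 V ≥ V_ov = 0.393 V, confirming saturation.

I_D = 0.0699 mA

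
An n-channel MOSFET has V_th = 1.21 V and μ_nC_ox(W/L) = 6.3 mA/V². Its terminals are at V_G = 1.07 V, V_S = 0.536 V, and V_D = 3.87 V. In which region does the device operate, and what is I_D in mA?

Cutoff; I_D = 0 mA

V_GS = V_G − V_S = 1.07 − 0.536 = 0.534 V; V_DS = V_D − V_S = 3.87 − 0.536 = 3.33 V.
V_GS = 0.534 V < V_th = 1.21 V, so the transistor is in cutoff.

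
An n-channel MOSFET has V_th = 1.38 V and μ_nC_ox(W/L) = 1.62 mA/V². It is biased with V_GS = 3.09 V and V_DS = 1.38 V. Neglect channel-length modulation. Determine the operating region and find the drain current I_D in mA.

Triode; I_D = 2.28 mA

V_ov = V_GS − V_th = 3.09 − 1.38 = 1.71 V.
Since V_DS = 1.38 V < V_ov = 1.71 V, the device is in the triode region.
I_D = k_n [V_ov · V_DS − ½ V_DS²] = 1.62 × [1.71 × 1.38 − 0.5 × 1.38²] = 2.28 mA.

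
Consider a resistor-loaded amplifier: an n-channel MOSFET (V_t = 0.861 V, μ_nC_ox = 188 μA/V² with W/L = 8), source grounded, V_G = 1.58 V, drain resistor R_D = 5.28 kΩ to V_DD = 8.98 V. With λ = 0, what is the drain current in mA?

V_GS = V_G = 1.58 V, so V_ov = 1.58 − 0.861 = 0.719 V.
k_n = μ_nC_ox · (W/L) = 1.504 mA/V².
Assume saturation: I_D = ½ k_n V_ov² = 0.5 × 1.504 × 0.719² = 0.389 mA, giving V_DS = V_DD − I_D R_D = 8.98 − 0.389 × 5.28 = 6.93 V.
V_DS = 6.93 V ≥ V_ov = 0.719 V, confirming saturation.

I_D = 0.389 mA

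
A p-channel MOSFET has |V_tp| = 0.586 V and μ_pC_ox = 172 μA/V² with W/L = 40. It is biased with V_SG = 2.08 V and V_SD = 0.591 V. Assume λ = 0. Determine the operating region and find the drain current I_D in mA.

k_p = μ_pC_ox · (W/L) = 6.88 mA/V².
V_ov = V_SG − |V_tp| = 2.08 − 0.586 = 1.49 V.
Since V_SD = 0.591 V < V_ov = 1.49 V, the device is in the triode region.
I_D = k_p [V_ov · V_SD − ½ V_SD²] = 6.88 × [1.49 × 0.591 − 0.5 × 0.591²] = 4.87 mA.

Triode; I_D = 4.87 mA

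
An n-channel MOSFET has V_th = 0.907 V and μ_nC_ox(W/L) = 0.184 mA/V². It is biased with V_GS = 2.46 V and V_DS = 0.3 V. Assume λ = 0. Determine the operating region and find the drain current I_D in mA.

Triode; I_D = 0.0774 mA

V_ov = V_GS − V_th = 2.46 − 0.907 = 1.55 V.
Since V_DS = 0.3 V < V_ov = 1.55 V, the device is in the triode region.
I_D = k_n [V_ov · V_DS − ½ V_DS²] = 0.184 × [1.55 × 0.3 − 0.5 × 0.3²] = 0.0774 mA.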